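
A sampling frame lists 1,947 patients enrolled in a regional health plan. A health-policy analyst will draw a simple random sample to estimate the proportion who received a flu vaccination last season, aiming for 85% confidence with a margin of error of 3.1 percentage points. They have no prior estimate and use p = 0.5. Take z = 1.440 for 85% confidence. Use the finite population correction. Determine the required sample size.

Unadjusted: n₀ = 1.440² × 0.50 × 0.50 / 0.031² ≈ 539.44, so n₀ = 540.
Finite population correction with N = 1,947: n = n₀ / (1 + (n₀−1)/N) = 540 / (1 + 539/1947) = 540 / 1.2768 ≈ 422.92.
Rounding up, n = 423.

423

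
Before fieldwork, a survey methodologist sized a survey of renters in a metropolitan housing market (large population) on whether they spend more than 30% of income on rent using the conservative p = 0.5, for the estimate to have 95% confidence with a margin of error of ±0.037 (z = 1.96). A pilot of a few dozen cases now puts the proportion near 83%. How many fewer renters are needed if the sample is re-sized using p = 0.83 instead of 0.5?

306

Conservative (p = 0.5): n = 1.96² × 0.25 / 0.037² ≈ 701.53 → 702.
Using p = 0.83: p(1−p) = 0.1411, so n = 1.96² × 0.1411 / 0.037² ≈ 395.95 → 396.
Reduction: 702 − 396 = 306.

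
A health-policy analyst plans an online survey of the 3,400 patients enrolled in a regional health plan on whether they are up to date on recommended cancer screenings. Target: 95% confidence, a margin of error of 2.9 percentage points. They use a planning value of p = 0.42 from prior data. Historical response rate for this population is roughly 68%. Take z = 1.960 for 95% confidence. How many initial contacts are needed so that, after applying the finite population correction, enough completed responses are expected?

1234

Completed interviews needed (unadjusted): n₀ = 1.960² × 0.2436 / 0.029² ≈ 1112.74 → 1113.
FPC for N = 3,400: n = 1113 / (1 + 1112/3400) = 1113 / 1.3271 ≈ 838.70 → 839.
At a 68% response rate, contacts needed = 839 / 0.68 ≈ 1233.82 → 1234.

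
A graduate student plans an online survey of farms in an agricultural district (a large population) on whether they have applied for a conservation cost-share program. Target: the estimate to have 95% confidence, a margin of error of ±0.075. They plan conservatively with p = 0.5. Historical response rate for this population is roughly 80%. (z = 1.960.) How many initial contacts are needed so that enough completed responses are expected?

214

Completed interviews needed: n₀ = 1.960² × 0.2500 / 0.075² ≈ 170.74 → 171.
At an 80% response rate, contacts needed = 171 / 0.80 ≈ 213.75 → 214.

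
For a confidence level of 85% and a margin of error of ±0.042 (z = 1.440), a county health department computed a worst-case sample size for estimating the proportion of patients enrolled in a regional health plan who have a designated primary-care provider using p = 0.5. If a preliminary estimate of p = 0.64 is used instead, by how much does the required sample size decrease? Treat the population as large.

Conservative (p = 0.5): n = 1.440² × 0.25 / 0.042² ≈ 293.88 → 294.
Using p = 0.64: p(1−p) = 0.2304, so n = 1.440² × 0.2304 / 0.042² ≈ 270.84 → 271.
Reduction: 294 − 271 = 23.

23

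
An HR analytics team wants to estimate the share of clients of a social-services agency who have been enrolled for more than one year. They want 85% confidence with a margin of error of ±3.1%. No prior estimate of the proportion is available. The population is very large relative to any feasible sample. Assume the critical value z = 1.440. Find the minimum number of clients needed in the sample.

540

With no prior estimate, use p = 0.5, giving p(1−p) = 0.25.
n = z²·p(1−p)/E² = 1.440² × 0.2500 / 0.031² = 2.0736 × 0.2500 / 0.000961 ≈ 539.44.
Rounding up gives n = 540.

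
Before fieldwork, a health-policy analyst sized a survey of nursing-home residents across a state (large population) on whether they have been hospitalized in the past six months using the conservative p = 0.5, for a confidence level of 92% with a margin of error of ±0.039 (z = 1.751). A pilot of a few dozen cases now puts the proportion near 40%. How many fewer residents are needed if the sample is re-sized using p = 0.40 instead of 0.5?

Conservative (p = 0.5): n = 1.751² × 0.25 / 0.039² ≈ 503.94 → 504.
Using p = 0.40: p(1−p) = 0.2400, so n = 1.751² × 0.2400 / 0.039² ≈ 483.79 → 484.
Reduction: 504 − 484 = 20.

20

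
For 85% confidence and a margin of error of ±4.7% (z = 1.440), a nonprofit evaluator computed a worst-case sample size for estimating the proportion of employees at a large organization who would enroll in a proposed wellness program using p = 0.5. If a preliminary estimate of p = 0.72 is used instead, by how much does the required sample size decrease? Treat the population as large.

45

Conservative (p = 0.5): n = 1.440² × 0.25 / 0.047² ≈ 234.68 → 235.
Using p = 0.72: p(1−p) = 0.2016, so n = 1.440² × 0.2016 / 0.047² ≈ 189.24 → 190.
Reduction: 235 − 190 = 45.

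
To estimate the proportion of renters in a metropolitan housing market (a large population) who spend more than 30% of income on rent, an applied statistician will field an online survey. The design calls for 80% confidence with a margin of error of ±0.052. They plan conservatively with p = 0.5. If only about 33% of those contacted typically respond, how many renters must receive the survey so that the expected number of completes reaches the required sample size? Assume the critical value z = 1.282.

461

Completed interviews needed: n₀ = 1.282² × 0.2500 / 0.052² ≈ 151.95 → 152.
At a 33% response rate, contacts needed = 152 / 0.33 ≈ 460.61 → 461.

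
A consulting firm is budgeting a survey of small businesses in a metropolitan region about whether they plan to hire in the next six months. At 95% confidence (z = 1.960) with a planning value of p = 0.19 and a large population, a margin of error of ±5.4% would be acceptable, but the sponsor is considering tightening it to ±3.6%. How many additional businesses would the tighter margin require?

At ±5.4%: n = 1.960² × 0.1539 / 0.054² ≈ 202.75 → 203.
At ±3.6%: n = 1.960² × 0.1539 / 0.036² ≈ 456.19 → 457.
Additional respondents: 457 − 203 = 254.

254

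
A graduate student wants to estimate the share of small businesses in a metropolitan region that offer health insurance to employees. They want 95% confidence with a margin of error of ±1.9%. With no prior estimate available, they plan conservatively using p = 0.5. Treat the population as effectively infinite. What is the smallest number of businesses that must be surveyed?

For 95% confidence, z = 1.960.
With p = 0.5, p(1−p) = 0.25.
n = z²·p(1−p)/E² = 1.960² × 0.2500 / 0.019² = 3.8416 × 0.2500 / 0.000361 ≈ 2660.39.
Rounding up gives n = 2661.

2661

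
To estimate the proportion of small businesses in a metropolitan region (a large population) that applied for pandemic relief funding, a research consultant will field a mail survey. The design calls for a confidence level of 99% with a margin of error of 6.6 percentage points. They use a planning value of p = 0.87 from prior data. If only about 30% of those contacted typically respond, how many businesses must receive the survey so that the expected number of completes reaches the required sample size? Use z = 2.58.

Completed interviews needed: n₀ = 2.58² × 0.1131 / 0.066² ≈ 172.83 → 173.
At a 30% response rate, contacts needed = 173 / 0.30 ≈ 576.67 → 577.

577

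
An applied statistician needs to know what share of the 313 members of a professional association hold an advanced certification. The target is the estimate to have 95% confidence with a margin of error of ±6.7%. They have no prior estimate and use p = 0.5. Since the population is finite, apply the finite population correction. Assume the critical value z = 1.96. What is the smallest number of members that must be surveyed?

Unadjusted: n₀ = 1.96² × 0.50 × 0.50 / 0.067² ≈ 213.95, so n₀ = 214.
Finite population correction with N = 313: n = n₀ / (1 + (n₀−1)/N) = 214 / (1 + 213/313) = 214 / 1.6805 ≈ 127.34.
Rounding up, n = 128.

128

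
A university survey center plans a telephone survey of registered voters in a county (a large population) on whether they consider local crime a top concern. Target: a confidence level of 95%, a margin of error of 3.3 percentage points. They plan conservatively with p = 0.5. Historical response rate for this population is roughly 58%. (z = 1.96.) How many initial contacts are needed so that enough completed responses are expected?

Completed interviews needed: n₀ = 1.96² × 0.2500 / 0.033² ≈ 881.91 → 882.
At a 58% response rate, contacts needed = 882 / 0.58 ≈ 1520.69 → 1521.

1521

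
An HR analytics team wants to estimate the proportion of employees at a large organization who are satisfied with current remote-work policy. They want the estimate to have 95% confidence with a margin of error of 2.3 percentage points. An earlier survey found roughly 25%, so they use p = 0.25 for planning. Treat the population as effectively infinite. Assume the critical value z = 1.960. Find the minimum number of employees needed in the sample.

With p = 0.25, p(1−p) = 0.1875.
n = z²·p(1−p)/E² = 1.960² × 0.1875 / 0.023² = 3.8416 × 0.1875 / 0.000529 ≈ 1361.63.
Rounding up gives n = 1362.

1362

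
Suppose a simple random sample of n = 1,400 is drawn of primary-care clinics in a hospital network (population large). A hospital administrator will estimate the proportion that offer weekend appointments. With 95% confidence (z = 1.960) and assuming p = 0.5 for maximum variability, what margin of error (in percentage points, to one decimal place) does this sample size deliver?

2.6

SE(p̂) = √[p(1−p)/n] = √[0.2500/1400] = 0.01336.
E = z × SE = 1.960 × 0.01336 = 0.02619, or 2.6 percentage points.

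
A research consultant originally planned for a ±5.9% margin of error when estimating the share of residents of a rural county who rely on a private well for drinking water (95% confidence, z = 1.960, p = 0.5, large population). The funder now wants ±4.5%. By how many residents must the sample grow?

At ±5.9%: n = 1.960² × 0.2500 / 0.059² ≈ 275.90 → 276.
At ±4.5%: n = 1.960² × 0.2500 / 0.045² ≈ 474.27 → 475.
Additional respondents: 475 − 276 = 199.

199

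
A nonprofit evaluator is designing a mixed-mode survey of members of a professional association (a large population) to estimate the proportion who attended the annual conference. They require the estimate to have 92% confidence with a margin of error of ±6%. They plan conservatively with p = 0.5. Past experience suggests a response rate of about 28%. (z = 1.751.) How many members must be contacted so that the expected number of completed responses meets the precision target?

Completed interviews needed: n₀ = 1.751² × 0.2500 / 0.060² ≈ 212.92 → 213.
At a 28% response rate, contacts needed = 213 / 0.28 ≈ 760.71 → 761.

761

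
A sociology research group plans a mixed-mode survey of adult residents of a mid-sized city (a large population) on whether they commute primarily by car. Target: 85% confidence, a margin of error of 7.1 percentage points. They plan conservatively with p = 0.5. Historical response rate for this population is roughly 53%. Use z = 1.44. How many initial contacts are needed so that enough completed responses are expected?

195

Completed interviews needed: n₀ = 1.44² × 0.2500 / 0.071² ≈ 102.84 → 103.
At a 53% response rate, contacts needed = 103 / 0.53 ≈ 194.34 → 195.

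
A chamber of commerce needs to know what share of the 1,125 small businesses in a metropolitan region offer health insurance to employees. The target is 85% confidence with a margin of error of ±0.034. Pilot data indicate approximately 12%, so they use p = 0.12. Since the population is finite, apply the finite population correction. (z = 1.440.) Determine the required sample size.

Unadjusted: n₀ = 1.440² × 0.12 × 0.88 / 0.034² ≈ 189.42, so n₀ = 190.
Finite population correction with N = 1,125: n = n₀ / (1 + (n₀−1)/N) = 190 / (1 + 189/1125) = 190 / 1.1680 ≈ 162.67.
Rounding up, n = 163.

163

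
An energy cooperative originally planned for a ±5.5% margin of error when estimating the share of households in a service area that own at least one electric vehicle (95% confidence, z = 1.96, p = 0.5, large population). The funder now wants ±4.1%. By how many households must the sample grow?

254

At ±5.5%: n = 1.96² × 0.2500 / 0.055² ≈ 317.49 → 318.
At ±4.1%: n = 1.96² × 0.2500 / 0.041² ≈ 571.33 → 572.
Additional respondents: 572 − 318 = 254.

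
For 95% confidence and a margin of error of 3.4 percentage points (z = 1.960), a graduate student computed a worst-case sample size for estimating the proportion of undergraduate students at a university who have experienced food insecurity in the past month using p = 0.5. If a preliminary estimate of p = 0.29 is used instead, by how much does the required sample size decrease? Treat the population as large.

146

Conservative (p = 0.5): n = 1.960² × 0.25 / 0.034² ≈ 830.80 → 831.
Using p = 0.29: p(1−p) = 0.2059, so n = 1.960² × 0.2059 / 0.034² ≈ 684.24 → 685.
Reduction: 831 − 685 = 146.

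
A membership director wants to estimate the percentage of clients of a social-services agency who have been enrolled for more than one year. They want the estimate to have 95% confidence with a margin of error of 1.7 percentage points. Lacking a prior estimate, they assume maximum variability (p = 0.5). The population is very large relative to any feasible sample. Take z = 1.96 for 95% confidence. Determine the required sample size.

3324

With p = 0.5, p(1−p) = 0.25.
n = z²·p(1−p)/E² = 1.96² × 0.2500 / 0.017² = 3.8416 × 0.2500 / 0.000289 ≈ 3323.18.
Rounding up gives n = 3324.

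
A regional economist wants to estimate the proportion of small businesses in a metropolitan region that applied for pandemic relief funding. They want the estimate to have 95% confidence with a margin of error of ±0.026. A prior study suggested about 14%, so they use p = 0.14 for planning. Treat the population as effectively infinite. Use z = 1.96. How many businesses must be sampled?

685

With p = 0.14, p(1−p) = 0.1204.
n = z²·p(1−p)/E² = 1.96² × 0.1204 / 0.026² = 3.8416 × 0.1204 / 0.000676 ≈ 684.21.
Rounding up gives n = 685.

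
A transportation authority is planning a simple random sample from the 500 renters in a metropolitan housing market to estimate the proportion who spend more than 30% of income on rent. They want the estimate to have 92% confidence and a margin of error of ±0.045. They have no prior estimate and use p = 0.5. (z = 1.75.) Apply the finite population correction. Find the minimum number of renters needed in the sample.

216

Unadjusted: n₀ = 1.75² × 0.50 × 0.50 / 0.045² ≈ 378.09, so n₀ = 379.
Finite population correction with N = 500: n = n₀ / (1 + (n₀−1)/N) = 379 / (1 + 378/500) = 379 / 1.7560 ≈ 215.83.
Rounding up, n = 216.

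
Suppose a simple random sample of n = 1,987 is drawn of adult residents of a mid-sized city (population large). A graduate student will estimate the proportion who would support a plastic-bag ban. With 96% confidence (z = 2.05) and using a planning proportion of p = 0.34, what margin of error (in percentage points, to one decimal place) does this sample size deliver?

2.2

SE(p̂) = √[p(1−p)/n] = √[0.2244/1987] = 0.01063.
E = z × SE = 2.05 × 0.01063 = 0.02179, or 2.2 percentage points.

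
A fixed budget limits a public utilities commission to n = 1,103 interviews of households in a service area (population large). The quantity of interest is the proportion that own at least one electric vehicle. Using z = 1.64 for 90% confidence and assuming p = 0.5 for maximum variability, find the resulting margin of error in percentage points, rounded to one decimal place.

2.5

SE(p̂) = √[p(1−p)/n] = √[0.2500/1103] = 0.01506.
E = z × SE = 1.64 × 0.01506 = 0.02469, or 2.5 percentage points.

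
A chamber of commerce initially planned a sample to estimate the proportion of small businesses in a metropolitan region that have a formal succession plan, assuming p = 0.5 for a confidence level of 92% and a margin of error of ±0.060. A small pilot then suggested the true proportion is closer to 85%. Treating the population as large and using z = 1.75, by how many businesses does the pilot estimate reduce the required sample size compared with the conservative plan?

104

Conservative (p = 0.5): n = 1.75² × 0.25 / 0.060² ≈ 212.67 → 213.
Using p = 0.85: p(1−p) = 0.1275, so n = 1.75² × 0.1275 / 0.060² ≈ 108.46 → 109.
Reduction: 213 − 109 = 104.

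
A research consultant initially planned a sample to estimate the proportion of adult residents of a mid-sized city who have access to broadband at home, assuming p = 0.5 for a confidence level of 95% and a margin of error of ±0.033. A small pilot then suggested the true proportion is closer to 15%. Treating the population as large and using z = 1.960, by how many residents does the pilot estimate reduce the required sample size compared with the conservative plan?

432

Conservative (p = 0.5): n = 1.960² × 0.25 / 0.033² ≈ 881.91 → 882.
Using p = 0.15: p(1−p) = 0.1275, so n = 1.960² × 0.1275 / 0.033² ≈ 449.77 → 450.
Reduction: 882 − 450 = 432.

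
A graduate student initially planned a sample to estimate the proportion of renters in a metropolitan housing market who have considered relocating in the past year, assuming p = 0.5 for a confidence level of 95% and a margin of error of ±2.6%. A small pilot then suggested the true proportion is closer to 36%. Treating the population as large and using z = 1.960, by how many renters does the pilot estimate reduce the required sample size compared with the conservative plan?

Conservative (p = 0.5): n = 1.960² × 0.25 / 0.026² ≈ 1420.71 → 1421.
Using p = 0.36: p(1−p) = 0.2304, so n = 1.960² × 0.2304 / 0.026² ≈ 1309.33 → 1310.
Reduction: 1421 − 1310 = 111.

111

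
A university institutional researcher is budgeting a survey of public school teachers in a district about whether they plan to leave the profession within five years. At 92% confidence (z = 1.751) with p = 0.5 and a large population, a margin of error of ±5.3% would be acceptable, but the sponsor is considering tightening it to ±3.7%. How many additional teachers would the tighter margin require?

287

At ±5.3%: n = 1.751² × 0.2500 / 0.053² ≈ 272.87 → 273.
At ±3.7%: n = 1.751² × 0.2500 / 0.037² ≈ 559.90 → 560.
Additional respondents: 560 − 273 = 287.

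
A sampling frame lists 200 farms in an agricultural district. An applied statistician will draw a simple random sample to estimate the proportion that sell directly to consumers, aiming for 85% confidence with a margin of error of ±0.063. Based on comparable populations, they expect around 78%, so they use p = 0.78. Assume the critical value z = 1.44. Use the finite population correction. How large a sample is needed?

Unadjusted: n₀ = 1.44² × 0.78 × 0.22 / 0.063² ≈ 89.65, so n₀ = 90.
Finite population correction with N = 200: n = n₀ / (1 + (n₀−1)/N) = 90 / (1 + 89/200) = 90 / 1.4450 ≈ 62.28.
Rounding up, n = 63.

63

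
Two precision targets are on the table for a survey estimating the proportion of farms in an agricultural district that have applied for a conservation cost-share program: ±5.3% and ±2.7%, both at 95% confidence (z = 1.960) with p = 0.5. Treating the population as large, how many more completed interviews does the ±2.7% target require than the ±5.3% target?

At ±5.3%: n = 1.960² × 0.2500 / 0.053² ≈ 341.90 → 342.
At ±2.7%: n = 1.960² × 0.2500 / 0.027² ≈ 1317.42 → 1318.
Additional respondents: 1318 − 342 = 976.

976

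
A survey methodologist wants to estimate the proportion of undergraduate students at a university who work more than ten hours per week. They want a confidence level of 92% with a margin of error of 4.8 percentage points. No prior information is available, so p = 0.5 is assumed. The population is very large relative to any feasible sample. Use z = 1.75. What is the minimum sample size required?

333

With p = 0.5, p(1−p) = 0.25.
n = z²·p(1−p)/E² = 1.75² × 0.2500 / 0.048² = 3.0625 × 0.2500 / 0.002304 ≈ 332.30.
Rounding up gives n = 333.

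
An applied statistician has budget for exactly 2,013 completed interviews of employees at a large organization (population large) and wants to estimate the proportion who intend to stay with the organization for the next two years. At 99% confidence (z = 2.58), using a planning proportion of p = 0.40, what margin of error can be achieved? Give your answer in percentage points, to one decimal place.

2.8

SE(p̂) = √[p(1−p)/n] = √[0.2400/2013] = 0.01092.
E = z × SE = 2.58 × 0.01092 = 0.02817, or 2.8 percentage points.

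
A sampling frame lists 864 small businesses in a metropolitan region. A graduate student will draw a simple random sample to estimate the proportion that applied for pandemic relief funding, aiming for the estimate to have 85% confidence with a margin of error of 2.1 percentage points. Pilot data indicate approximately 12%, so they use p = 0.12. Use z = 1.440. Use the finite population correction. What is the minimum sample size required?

316

Unadjusted: n₀ = 1.440² × 0.12 × 0.88 / 0.021² ≈ 496.54, so n₀ = 497.
Finite population correction with N = 864: n = n₀ / (1 + (n₀−1)/N) = 497 / (1 + 496/864) = 497 / 1.5741 ≈ 315.74.
Rounding up, n = 316.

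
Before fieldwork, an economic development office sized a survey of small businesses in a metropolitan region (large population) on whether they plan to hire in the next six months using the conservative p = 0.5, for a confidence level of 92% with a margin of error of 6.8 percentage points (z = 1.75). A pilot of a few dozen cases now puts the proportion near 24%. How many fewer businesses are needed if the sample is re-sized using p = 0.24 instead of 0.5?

Conservative (p = 0.5): n = 1.75² × 0.25 / 0.068² ≈ 165.58 → 166.
Using p = 0.24: p(1−p) = 0.1824, so n = 1.75² × 0.1824 / 0.068² ≈ 120.80 → 121.
Reduction: 166 − 121 = 45.

45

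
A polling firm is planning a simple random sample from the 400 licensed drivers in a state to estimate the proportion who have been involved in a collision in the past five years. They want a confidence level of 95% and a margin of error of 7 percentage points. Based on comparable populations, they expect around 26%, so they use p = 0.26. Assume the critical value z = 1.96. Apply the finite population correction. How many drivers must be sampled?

Unadjusted: n₀ = 1.96² × 0.26 × 0.74 / 0.070² ≈ 150.84, so n₀ = 151.
Finite population correction with N = 400: n = n₀ / (1 + (n₀−1)/N) = 151 / (1 + 150/400) = 151 / 1.3750 ≈ 109.82.
Rounding up, n = 110.

110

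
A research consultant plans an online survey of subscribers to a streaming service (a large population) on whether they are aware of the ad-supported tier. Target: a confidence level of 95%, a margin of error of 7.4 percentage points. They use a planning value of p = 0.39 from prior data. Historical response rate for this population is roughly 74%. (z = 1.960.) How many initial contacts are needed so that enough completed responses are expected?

Completed interviews needed: n₀ = 1.960² × 0.2379 / 0.074² ≈ 166.89 → 167.
At a 74% response rate, contacts needed = 167 / 0.74 ≈ 225.68 → 226.

226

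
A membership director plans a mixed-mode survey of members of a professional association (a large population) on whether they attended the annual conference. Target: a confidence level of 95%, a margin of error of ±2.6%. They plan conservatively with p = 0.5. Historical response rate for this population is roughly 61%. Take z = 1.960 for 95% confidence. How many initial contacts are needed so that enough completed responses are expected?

Completed interviews needed: n₀ = 1.960² × 0.2500 / 0.026² ≈ 1420.71 → 1421.
At a 61% response rate, contacts needed = 1421 / 0.61 ≈ 2329.51 → 2330.

2330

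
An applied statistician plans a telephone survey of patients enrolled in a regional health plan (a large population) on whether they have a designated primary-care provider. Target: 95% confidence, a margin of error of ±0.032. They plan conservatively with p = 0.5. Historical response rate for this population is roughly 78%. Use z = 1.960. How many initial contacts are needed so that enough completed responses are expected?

1203

Completed interviews needed: n₀ = 1.960² × 0.2500 / 0.032² ≈ 937.89 → 938.
At a 78% response rate, contacts needed = 938 / 0.78 ≈ 1202.56 → 1203.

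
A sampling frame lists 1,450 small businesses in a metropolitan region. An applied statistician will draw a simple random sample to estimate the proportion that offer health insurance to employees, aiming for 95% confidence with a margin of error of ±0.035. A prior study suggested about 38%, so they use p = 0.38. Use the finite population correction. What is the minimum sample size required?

490

For 95% confidence, z = 1.960.
Unadjusted: n₀ = 1.960² × 0.38 × 0.62 / 0.035² ≈ 738.84, so n₀ = 739.
Finite population correction with N = 1,450: n = n₀ / (1 + (n₀−1)/N) = 739 / (1 + 738/1450) = 739 / 1.5090 ≈ 489.74.
Rounding up, n = 490.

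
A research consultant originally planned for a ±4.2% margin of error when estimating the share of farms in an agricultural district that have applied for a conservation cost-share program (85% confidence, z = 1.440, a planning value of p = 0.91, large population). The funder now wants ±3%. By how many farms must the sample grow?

At ±4.2%: n = 1.440² × 0.0819 / 0.042² ≈ 96.27 → 97.
At ±3%: n = 1.440² × 0.0819 / 0.030² ≈ 188.70 → 189.
Additional respondents: 189 − 97 = 92.

92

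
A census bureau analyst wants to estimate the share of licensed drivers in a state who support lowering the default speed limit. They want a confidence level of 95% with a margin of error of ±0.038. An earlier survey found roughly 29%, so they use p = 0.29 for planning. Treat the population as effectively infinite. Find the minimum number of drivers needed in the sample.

548

For 95% confidence, z = 1.960.
With p = 0.29, p(1−p) = 0.2059.
n = z²·p(1−p)/E² = 1.960² × 0.2059 / 0.038² = 3.8416 × 0.2059 / 0.001444 ≈ 547.77.
Rounding up gives n = 548.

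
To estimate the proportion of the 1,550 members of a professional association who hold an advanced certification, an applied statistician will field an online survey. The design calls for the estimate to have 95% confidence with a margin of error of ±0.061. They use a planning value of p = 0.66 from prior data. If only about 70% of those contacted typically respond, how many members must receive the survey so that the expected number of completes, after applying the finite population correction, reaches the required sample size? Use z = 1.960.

Completed interviews needed (unadjusted): n₀ = 1.960² × 0.2244 / 0.061² ≈ 231.67 → 232.
FPC for N = 1,550: n = 232 / (1 + 231/1550) = 232 / 1.1490 ≈ 201.91 → 202.
At a 70% response rate, contacts needed = 202 / 0.70 ≈ 288.57 → 289.

289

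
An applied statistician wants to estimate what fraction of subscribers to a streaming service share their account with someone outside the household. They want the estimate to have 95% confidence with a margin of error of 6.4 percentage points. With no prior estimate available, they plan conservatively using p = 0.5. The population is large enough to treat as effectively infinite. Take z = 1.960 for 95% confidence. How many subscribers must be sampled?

235

With p = 0.5, p(1−p) = 0.25.
n = z²·p(1−p)/E² = 1.960² × 0.2500 / 0.064² = 3.8416 × 0.2500 / 0.004096 ≈ 234.47.
Rounding up gives n = 235.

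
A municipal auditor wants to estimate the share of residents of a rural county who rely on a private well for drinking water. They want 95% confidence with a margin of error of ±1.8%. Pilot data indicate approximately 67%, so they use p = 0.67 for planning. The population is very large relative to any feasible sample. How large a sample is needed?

2622

For 95% confidence, z = 1.960.
With p = 0.67, p(1−p) = 0.2211.
n = z²·p(1−p)/E² = 1.960² × 0.2211 / 0.018² = 3.8416 × 0.2211 / 0.000324 ≈ 2621.54.
Rounding up gives n = 2622.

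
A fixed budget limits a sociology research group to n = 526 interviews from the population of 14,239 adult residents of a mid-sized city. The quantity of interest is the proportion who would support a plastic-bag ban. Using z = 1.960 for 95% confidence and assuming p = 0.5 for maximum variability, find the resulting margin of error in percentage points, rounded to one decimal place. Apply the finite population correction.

Finite-population factor: (N−n)/(N−1) = (14239−526)/(14239−1) = 0.9631.
SE(p̂) = √[p(1−p)/n · (N−n)/(N−1)] = √[0.2500/526 × 0.9631] = 0.02140.
E = z × SE = 1.960 × 0.02140 = 0.04193 ≈ 4.2 percentage points.

4.2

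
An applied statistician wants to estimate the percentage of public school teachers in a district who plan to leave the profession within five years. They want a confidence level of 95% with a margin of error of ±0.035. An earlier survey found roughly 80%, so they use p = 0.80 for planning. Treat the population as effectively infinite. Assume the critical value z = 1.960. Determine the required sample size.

With p = 0.80, p(1−p) = 0.1600.
n = z²·p(1−p)/E² = 1.960² × 0.1600 / 0.035² = 3.8416 × 0.1600 / 0.001225 ≈ 501.76.
Rounding up gives n = 502.

502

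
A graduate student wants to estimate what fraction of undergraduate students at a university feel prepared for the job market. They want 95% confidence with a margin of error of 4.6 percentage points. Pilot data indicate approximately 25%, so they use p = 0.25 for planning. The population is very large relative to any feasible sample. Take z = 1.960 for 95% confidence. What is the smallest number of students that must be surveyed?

341

With p = 0.25, p(1−p) = 0.1875.
n = z²·p(1−p)/E² = 1.960² × 0.1875 / 0.046² = 3.8416 × 0.1875 / 0.002116 ≈ 340.41.
Rounding up gives n = 341.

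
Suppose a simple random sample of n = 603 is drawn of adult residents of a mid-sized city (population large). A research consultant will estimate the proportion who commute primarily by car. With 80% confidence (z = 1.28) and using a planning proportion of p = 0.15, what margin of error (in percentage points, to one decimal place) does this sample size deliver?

1.9

SE(p̂) = √[p(1−p)/n] = √[0.1275/603] = 0.01454.
E = z × SE = 1.28 × 0.01454 = 0.01861, or 1.9 percentage points.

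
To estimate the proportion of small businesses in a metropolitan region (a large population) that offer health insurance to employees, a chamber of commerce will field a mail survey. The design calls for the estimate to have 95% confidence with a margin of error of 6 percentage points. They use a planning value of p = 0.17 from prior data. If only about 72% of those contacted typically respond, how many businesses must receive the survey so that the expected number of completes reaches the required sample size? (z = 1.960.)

Completed interviews needed: n₀ = 1.960² × 0.1411 / 0.060² ≈ 150.57 → 151.
At a 72% response rate, contacts needed = 151 / 0.72 ≈ 209.72 → 210.

210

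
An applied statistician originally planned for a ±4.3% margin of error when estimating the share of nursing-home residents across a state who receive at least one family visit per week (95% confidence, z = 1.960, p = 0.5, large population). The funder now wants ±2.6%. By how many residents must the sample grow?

901

At ±4.3%: n = 1.960² × 0.2500 / 0.043² ≈ 519.42 → 520.
At ±2.6%: n = 1.960² × 0.2500 / 0.026² ≈ 1420.71 → 1421.
Additional respondents: 1421 − 520 = 901.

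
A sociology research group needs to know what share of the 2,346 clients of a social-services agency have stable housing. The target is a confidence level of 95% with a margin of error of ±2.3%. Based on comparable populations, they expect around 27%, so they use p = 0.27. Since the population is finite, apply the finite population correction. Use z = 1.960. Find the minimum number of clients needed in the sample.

890

Unadjusted: n₀ = 1.960² × 0.27 × 0.73 / 0.023² ≈ 1431.34, so n₀ = 1432.
Finite population correction with N = 2,346: n = n₀ / (1 + (n₀−1)/N) = 1432 / (1 + 1431/2346) = 1432 / 1.6100 ≈ 889.46.
Rounding up, n = 890.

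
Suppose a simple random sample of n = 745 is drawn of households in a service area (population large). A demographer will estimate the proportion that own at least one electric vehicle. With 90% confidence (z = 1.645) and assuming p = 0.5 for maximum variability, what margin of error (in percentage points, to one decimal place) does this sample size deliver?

SE(p̂) = √[p(1−p)/n] = √[0.2500/745] = 0.01832.
E = z × SE = 1.645 × 0.01832 = 0.03013, or 3.0 percentage points.

3.0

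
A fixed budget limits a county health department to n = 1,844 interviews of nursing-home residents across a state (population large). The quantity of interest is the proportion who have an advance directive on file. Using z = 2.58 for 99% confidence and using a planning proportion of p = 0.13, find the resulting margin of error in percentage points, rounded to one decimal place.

SE(p̂) = √[p(1−p)/n] = √[0.1131/1844] = 0.00783.
E = z × SE = 2.58 × 0.00783 = 0.02021, or 2.0 percentage points.

2.0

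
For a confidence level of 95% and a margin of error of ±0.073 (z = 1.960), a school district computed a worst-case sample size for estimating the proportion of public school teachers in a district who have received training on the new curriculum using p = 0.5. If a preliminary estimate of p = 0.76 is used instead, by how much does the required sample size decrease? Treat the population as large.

Conservative (p = 0.5): n = 1.960² × 0.25 / 0.073² ≈ 180.22 → 181.
Using p = 0.76: p(1−p) = 0.1824, so n = 1.960² × 0.1824 / 0.073² ≈ 131.49 → 132.
Reduction: 181 − 132 = 49.

49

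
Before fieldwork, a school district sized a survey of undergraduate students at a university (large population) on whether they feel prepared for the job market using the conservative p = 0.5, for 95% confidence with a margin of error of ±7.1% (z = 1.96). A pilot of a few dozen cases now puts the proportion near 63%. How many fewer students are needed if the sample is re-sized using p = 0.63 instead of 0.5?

13

Conservative (p = 0.5): n = 1.96² × 0.25 / 0.071² ≈ 190.52 → 191.
Using p = 0.63: p(1−p) = 0.2331, so n = 1.96² × 0.2331 / 0.071² ≈ 177.64 → 178.
Reduction: 191 − 178 = 13.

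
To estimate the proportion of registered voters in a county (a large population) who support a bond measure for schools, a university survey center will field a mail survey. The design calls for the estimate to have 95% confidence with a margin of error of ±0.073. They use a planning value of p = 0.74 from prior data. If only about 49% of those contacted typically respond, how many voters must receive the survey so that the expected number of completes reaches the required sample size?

For 95% confidence, z = 1.96.
Completed interviews needed: n₀ = 1.96² × 0.1924 / 0.073² ≈ 138.70 → 139.
At a 49% response rate, contacts needed = 139 / 0.49 ≈ 283.67 → 284.

284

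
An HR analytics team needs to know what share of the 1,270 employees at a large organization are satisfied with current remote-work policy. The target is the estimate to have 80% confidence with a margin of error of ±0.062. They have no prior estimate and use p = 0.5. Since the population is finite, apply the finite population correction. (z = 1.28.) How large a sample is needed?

Unadjusted: n₀ = 1.28² × 0.50 × 0.50 / 0.062² ≈ 106.56, so n₀ = 107.
Finite population correction with N = 1,270: n = n₀ / (1 + (n₀−1)/N) = 107 / (1 + 106/1270) = 107 / 1.0835 ≈ 98.76.
Rounding up, n = 99.

99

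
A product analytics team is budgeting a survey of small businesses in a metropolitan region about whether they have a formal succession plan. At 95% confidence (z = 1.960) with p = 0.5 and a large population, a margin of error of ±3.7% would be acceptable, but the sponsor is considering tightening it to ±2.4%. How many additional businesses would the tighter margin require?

At ±3.7%: n = 1.960² × 0.2500 / 0.037² ≈ 701.53 → 702.
At ±2.4%: n = 1.960² × 0.2500 / 0.024² ≈ 1667.36 → 1668.
Additional respondents: 1668 − 702 = 966.

966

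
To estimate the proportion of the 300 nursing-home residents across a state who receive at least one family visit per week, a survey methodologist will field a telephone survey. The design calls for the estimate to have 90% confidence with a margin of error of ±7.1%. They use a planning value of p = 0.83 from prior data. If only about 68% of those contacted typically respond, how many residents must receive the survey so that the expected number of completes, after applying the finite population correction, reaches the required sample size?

90

For 90% confidence, z = 1.645.
Completed interviews needed (unadjusted): n₀ = 1.645² × 0.1411 / 0.071² ≈ 75.74 → 76.
FPC for N = 300: n = 76 / (1 + 75/300) = 76 / 1.2500 ≈ 60.80 → 61.
At a 68% response rate, contacts needed = 61 / 0.68 ≈ 89.71 → 90.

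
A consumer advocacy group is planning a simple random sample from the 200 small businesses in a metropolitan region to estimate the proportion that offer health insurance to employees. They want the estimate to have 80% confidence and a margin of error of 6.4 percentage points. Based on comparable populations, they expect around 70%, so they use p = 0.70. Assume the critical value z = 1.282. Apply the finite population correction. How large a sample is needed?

Unadjusted: n₀ = 1.282² × 0.70 × 0.30 / 0.064² ≈ 84.26, so n₀ = 85.
Finite population correction with N = 200: n = n₀ / (1 + (n₀−1)/N) = 85 / (1 + 84/200) = 85 / 1.4200 ≈ 59.86.
Rounding up, n = 60.

60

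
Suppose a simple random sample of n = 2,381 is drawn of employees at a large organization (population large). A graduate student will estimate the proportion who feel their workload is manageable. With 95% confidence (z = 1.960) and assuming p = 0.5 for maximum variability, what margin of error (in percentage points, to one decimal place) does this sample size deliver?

2.0

SE(p̂) = √[p(1−p)/n] = √[0.2500/2381] = 0.01025.
E = z × SE = 1.960 × 0.01025 = 0.02008, or 2.0 percentage points.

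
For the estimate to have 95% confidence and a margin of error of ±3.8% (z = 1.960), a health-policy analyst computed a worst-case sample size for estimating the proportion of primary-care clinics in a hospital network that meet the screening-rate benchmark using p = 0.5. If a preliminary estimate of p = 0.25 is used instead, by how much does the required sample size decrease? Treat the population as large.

Conservative (p = 0.5): n = 1.960² × 0.25 / 0.038² ≈ 665.10 → 666.
Using p = 0.25: p(1−p) = 0.1875, so n = 1.960² × 0.1875 / 0.038² ≈ 498.82 → 499.
Reduction: 666 − 499 = 167.

167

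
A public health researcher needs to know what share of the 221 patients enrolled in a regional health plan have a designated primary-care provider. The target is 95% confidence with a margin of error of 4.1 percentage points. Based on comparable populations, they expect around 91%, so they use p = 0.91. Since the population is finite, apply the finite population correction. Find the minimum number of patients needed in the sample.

For 95% confidence, z = 1.960.
Unadjusted: n₀ = 1.960² × 0.91 × 0.09 / 0.041² ≈ 187.17, so n₀ = 188.
Finite population correction with N = 221: n = n₀ / (1 + (n₀−1)/N) = 188 / (1 + 187/221) = 188 / 1.8462 ≈ 101.83.
Rounding up, n = 102.

102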